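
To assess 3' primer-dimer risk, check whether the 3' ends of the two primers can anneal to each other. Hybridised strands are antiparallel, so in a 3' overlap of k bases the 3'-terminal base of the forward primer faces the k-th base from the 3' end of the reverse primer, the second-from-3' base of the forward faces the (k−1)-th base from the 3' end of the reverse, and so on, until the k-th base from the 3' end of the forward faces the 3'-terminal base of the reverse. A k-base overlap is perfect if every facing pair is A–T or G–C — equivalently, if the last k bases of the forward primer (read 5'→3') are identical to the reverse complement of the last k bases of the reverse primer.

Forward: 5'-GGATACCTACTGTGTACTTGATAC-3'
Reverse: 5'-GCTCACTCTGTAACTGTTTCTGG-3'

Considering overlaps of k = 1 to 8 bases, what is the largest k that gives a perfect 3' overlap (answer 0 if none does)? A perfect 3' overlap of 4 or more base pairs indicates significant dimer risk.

Last 8 bases (5'→3') — forward …CTTGATAC, reverse …GTTTCTGG.
Reverse complement of the reverse primer's last 8 bases: CCAGAAAC; its first k bases are the reverse complement of the reverse primer's last k bases, so a perfect k-base overlap needs the forward primer's last k bases to equal them.
Comparing (forward last k vs required): k=1: C vs C ✓; k=2: AC vs CC ✗; k=3: TAC vs CCA ✗; k=4: ATAC vs CCAG ✗; k=5: GATAC vs CCAGA ✗; k=6: TGATAC vs CCAGAA ✗; k=7: TTGATAC vs CCAGAAA ✗; k=8: CTTGATAC vs CCAGAAAC ✗.
Only k = 1 is perfect, so the longest perfect 3' overlap is 1.

Longest perfect overlap: 1 complementary base pair; below the dimer-risk threshold (threshold 4).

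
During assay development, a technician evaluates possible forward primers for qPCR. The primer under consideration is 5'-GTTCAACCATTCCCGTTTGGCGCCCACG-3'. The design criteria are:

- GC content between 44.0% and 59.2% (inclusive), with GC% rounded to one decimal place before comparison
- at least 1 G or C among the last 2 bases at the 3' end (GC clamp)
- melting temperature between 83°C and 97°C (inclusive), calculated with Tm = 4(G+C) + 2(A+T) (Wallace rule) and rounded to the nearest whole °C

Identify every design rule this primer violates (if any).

Fails: GC content.

Base counts: A=4, T=7, G=6, C=11 (length 28).
GC content: GC 17/28 = 60.7%, outside 44.0–59.2% ✗
GC clamp: 3' end CG has 2 G/C ✓
Tm: Tm = 2·11 + 4·17 = 90°C ✓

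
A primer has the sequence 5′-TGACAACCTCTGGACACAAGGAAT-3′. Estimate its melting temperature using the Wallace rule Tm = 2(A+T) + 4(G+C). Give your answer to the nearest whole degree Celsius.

Base counts: A=9, T=4, G=5, C=6 (length 24).
Tm = 2·(9+4) + 4·(5+6) = 2·13 + 4·11 = 26 + 44 = 70°C.

70°C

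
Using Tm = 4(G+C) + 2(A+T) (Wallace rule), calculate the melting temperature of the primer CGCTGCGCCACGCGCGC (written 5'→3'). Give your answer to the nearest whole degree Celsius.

64°C

Base counts: A=1, T=1, G=6, C=9 (length 17).
Tm = 2·(1+1) + 4·(6+9) = 2·2 + 4·15 = 4 + 60 = 64°C.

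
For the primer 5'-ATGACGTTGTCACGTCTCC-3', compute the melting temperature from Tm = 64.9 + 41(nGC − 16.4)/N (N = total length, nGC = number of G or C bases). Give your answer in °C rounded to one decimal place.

51.1°C

Base counts: A=3, T=6, G=4, C=6; G+C = 10, N = 19.
Tm = 64.9 + 41·(10 − 16.4)/19 = 64.9 + -262.40/19 = 51.1°C.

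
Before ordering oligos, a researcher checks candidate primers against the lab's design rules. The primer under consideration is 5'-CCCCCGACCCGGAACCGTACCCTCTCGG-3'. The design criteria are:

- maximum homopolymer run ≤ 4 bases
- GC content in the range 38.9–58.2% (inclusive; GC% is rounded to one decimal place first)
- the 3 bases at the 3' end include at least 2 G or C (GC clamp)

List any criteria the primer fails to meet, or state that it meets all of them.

Base counts: A=4, T=3, G=6, C=15 (length 28).
homopolymer run: longest run = 5, exceeds 4 ✗
GC content: GC 21/28 = 75.0%, outside 38.9–58.2% ✗
GC clamp: 3' end CGG has 3 G/C ✓

Fails: homopolymer run, GC content.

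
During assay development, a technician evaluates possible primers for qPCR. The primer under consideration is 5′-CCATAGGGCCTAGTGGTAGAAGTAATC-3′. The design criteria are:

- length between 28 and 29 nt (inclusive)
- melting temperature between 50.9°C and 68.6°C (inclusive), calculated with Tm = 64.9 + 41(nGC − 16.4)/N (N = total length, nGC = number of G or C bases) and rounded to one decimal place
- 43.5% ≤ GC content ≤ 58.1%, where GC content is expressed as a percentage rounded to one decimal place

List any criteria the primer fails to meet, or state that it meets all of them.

Fails: length.

Base counts: A=8, T=6, G=8, C=5 (length 27).
length: length 27, outside 28–29 ✗
Tm: Tm = 64.9 + 41·(13 − 16.4)/27 = 59.7°C ✓
GC content: GC 13/27 = 48.1% ✓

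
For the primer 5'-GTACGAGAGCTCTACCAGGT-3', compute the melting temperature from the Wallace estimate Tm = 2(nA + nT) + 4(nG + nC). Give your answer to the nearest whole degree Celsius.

62°C

Base counts: A=5, T=4, G=6, C=5 (length 20).
Tm = 2·(5+4) + 4·(6+5) = 2·9 + 4·11 = 18 + 44 = 62°C.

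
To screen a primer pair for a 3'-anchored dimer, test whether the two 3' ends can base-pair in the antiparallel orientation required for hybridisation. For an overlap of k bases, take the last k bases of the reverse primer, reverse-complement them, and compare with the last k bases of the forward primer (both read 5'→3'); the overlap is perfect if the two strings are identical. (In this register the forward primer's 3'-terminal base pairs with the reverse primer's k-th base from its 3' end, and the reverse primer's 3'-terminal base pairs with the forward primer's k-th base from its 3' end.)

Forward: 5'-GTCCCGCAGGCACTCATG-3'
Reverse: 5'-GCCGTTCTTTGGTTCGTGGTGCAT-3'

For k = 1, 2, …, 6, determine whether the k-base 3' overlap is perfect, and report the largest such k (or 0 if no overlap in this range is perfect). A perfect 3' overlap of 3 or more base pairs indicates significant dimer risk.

Longest perfect overlap: 3 complementary base pairs; significant dimer risk (threshold 3).

Last 6 bases (5'→3') — forward …CTCATG, reverse …GTGCAT.
Reverse complement of the reverse primer's last 6 bases: ATGCAC; its first k bases are the reverse complement of the reverse primer's last k bases, so a perfect k-base overlap needs the forward primer's last k bases to equal them.
Comparing (forward last k vs required): k=1: G vs A ✗; k=2: TG vs AT ✗; k=3: ATG vs ATG ✓; k=4: CATG vs ATGC ✗; k=5: TCATG vs ATGCA ✗; k=6: CTCATG vs ATGCAC ✗.
Only k = 3 is perfect, so the longest perfect 3' overlap is 3.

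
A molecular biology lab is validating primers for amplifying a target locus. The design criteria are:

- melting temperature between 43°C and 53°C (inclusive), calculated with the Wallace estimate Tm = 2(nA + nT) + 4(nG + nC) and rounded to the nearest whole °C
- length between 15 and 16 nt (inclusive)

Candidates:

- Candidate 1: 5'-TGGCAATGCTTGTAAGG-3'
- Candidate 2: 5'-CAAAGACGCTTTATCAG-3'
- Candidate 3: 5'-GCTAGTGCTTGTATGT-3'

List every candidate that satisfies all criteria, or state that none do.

Candidate 3 only.

Candidate 1 (17 nt, A=4 T=5 G=6 C=2): Tm = 2·9 + 4·8 = 50°C ✓; length 17, outside 15–16 ✗ — fails.
Candidate 2 (17 nt, A=6 T=4 G=3 C=4): Tm = 2·10 + 4·7 = 48°C ✓; length 17, outside 15–16 ✗ — fails.
Candidate 3 (16 nt, A=2 T=7 G=5 C=2): Tm = 2·9 + 4·7 = 46°C ✓; length 16 ✓ — passes.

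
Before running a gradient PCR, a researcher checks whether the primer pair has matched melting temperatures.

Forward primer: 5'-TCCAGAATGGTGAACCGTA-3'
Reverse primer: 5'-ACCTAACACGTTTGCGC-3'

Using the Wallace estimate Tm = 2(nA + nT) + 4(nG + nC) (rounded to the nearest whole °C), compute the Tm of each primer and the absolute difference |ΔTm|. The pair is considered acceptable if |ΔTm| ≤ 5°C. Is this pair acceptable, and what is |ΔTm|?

Forward: A=6 T=4 G=5 C=4 → Tm = 2·10 + 4·9 = 56°C.
Reverse: A=4 T=4 G=3 C=6 → Tm = 2·8 + 4·9 = 52°C.
|ΔTm| = |56 − 52| = 4°C, ≤ 5°C.

|ΔTm| = 4°C; the pair is acceptable.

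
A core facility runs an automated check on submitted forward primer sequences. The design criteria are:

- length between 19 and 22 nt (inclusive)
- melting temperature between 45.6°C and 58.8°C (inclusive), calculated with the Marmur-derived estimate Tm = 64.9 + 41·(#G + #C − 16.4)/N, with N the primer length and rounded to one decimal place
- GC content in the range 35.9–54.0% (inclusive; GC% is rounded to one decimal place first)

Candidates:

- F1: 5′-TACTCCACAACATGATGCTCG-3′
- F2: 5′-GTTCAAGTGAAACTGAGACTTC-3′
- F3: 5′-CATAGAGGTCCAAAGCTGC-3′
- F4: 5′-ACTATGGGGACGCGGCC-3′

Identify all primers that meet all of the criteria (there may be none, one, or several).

F1, F2 and F3.

F1 (21 nt, A=6 T=5 G=3 C=7): length 21 ✓; Tm = 64.9 + 41·(10 − 16.4)/21 = 52.4°C ✓; GC 10/21 = 47.6% ✓ — passes.
F2 (22 nt, A=7 T=6 G=5 C=4): length 22 ✓; Tm = 64.9 + 41·(9 − 16.4)/22 = 51.1°C ✓; GC 9/22 = 40.9% ✓ — passes.
F3 (19 nt, A=6 T=3 G=5 C=5): length 19 ✓; Tm = 64.9 + 41·(10 − 16.4)/19 = 51.1°C ✓; GC 10/19 = 52.6% ✓ — passes.
F4 (17 nt, A=3 T=2 G=7 C=5): length 17, outside 19–22 ✗; Tm = 64.9 + 41·(12 − 16.4)/17 = 54.3°C ✓; GC 12/17 = 70.6%, outside 35.9–54.0% ✗ — fails.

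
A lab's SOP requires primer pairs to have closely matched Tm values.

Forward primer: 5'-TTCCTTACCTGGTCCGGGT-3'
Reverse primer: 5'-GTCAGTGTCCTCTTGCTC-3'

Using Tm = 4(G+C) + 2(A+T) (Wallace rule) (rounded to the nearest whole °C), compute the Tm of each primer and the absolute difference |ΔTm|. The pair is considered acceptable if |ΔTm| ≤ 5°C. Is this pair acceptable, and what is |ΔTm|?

Forward: A=1 T=7 G=5 C=6 → Tm = 2·8 + 4·11 = 60°C.
Reverse: A=1 T=7 G=4 C=6 → Tm = 2·8 + 4·10 = 56°C.
|ΔTm| = |60 − 56| = 4°C, ≤ 5°C.

|ΔTm| = 4°C; the pair is acceptable.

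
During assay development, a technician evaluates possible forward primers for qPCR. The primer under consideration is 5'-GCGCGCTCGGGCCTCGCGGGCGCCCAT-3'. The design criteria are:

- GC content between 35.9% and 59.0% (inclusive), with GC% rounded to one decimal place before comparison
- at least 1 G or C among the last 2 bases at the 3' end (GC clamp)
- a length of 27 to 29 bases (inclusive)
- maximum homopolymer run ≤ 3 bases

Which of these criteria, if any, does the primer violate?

Fails: GC content, GC clamp.

Base counts: A=1, T=3, G=11, C=12 (length 27).
GC content: GC 23/27 = 85.2%, outside 35.9–59.0% ✗
GC clamp: 3' end AT has 0 G/C, need ≥1 ✗
length: length 27 ✓
homopolymer run: longest run = 3 ✓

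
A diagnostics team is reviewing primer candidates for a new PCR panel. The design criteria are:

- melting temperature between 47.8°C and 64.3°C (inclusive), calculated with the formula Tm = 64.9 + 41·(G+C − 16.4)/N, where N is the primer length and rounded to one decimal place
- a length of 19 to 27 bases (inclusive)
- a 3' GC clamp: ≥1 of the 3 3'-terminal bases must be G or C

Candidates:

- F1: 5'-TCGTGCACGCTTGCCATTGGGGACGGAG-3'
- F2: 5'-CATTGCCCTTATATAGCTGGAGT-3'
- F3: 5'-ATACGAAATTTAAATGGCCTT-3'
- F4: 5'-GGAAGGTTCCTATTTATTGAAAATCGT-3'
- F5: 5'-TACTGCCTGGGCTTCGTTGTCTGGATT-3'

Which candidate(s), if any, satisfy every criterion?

F1 (28 nt, A=4 T=6 G=11 C=7): Tm = 64.9 + 41·(18 − 16.4)/28 = 67.2°C, outside 47.8–64.3°C ✗; length 28, outside 19–27 ✗; 3' end GAG has 2 G/C ✓ — fails.
F2 (23 nt, A=5 T=8 G=5 C=5): Tm = 64.9 + 41·(10 − 16.4)/23 = 53.5°C ✓; length 23 ✓; 3' end AGT has 1 G/C ✓ — passes.
F3 (21 nt, A=8 T=7 G=3 C=3): Tm = 64.9 + 41·(6 − 16.4)/21 = 44.6°C, outside 47.8–64.3°C ✗; length 21 ✓; 3' end CTT has 1 G/C ✓ — fails.
F4 (27 nt, A=8 T=10 G=6 C=3): Tm = 64.9 + 41·(9 − 16.4)/27 = 53.7°C ✓; length 27 ✓; 3' end CGT has 2 G/C ✓ — passes.
F5 (27 nt, A=2 T=11 G=8 C=6): Tm = 64.9 + 41·(14 − 16.4)/27 = 61.3°C ✓; length 27 ✓; 3' end ATT has 0 G/C, need ≥1 ✗ — fails.

F2 and F4.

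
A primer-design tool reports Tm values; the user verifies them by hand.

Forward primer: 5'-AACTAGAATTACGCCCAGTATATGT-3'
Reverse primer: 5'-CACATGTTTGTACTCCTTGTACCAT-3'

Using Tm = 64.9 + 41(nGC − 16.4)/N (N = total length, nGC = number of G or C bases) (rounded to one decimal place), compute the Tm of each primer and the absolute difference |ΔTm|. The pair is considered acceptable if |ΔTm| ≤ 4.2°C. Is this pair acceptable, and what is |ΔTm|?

|ΔTm| = 1.6°C; the pair is acceptable.

Forward: G+C = 9, N = 25 → Tm = 64.9 + 41·(9 − 16.4)/25 = 52.8°C.
Reverse: G+C = 10, N = 25 → Tm = 64.9 + 41·(10 − 16.4)/25 = 54.4°C.
|ΔTm| = |52.8 − 54.4| = 1.6°C, ≤ 4.2°C.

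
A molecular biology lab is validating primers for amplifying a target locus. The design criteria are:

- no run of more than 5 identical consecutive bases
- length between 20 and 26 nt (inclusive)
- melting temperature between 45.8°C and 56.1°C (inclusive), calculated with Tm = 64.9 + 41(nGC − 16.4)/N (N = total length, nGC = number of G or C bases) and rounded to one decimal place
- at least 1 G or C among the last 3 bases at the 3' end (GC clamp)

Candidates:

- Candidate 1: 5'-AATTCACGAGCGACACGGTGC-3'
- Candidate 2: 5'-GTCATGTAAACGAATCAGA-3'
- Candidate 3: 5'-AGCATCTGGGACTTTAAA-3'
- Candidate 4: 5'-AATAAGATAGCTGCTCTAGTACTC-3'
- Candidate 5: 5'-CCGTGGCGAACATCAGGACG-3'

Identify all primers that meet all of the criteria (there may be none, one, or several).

Candidate 1 (21 nt, A=6 T=3 G=6 C=6): longest run = 2 ✓; length 21 ✓; Tm = 64.9 + 41·(12 − 16.4)/21 = 56.3°C, outside 45.8–56.1°C ✗; 3' end TGC has 2 G/C ✓ — fails.
Candidate 2 (19 nt, A=8 T=4 G=4 C=3): longest run = 3 ✓; length 19, outside 20–26 ✗; Tm = 64.9 + 41·(7 − 16.4)/19 = 44.6°C, outside 45.8–56.1°C ✗; 3' end AGA has 1 G/C ✓ — fails.
Candidate 3 (18 nt, A=6 T=5 G=4 C=3): longest run = 3 ✓; length 18, outside 20–26 ✗; Tm = 64.9 + 41·(7 − 16.4)/18 = 43.5°C, outside 45.8–56.1°C ✗; 3' end AAA has 0 G/C, need ≥1 ✗ — fails.
Candidate 4 (24 nt, A=8 T=7 G=4 C=5): longest run = 2 ✓; length 24 ✓; Tm = 64.9 + 41·(9 − 16.4)/24 = 52.3°C ✓; 3' end CTC has 2 G/C ✓ — passes.
Candidate 5 (20 nt, A=5 T=2 G=7 C=6): longest run = 2 ✓; length 20 ✓; Tm = 64.9 + 41·(13 − 16.4)/20 = 57.9°C, outside 45.8–56.1°C ✗; 3' end ACG has 2 G/C ✓ — fails.

Candidate 4 only.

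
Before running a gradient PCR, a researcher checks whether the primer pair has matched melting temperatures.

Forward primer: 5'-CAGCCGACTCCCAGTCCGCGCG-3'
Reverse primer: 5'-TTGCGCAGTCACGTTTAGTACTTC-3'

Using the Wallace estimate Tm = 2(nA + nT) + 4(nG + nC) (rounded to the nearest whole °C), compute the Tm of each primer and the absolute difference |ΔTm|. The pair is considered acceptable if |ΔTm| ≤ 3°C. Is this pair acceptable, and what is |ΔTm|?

Forward: A=3 T=2 G=6 C=11 → Tm = 2·5 + 4·17 = 78°C.
Reverse: A=4 T=9 G=5 C=6 → Tm = 2·13 + 4·11 = 70°C.
|ΔTm| = |78 − 70| = 8°C, > 3°C.

|ΔTm| = 8°C; the pair is not acceptable.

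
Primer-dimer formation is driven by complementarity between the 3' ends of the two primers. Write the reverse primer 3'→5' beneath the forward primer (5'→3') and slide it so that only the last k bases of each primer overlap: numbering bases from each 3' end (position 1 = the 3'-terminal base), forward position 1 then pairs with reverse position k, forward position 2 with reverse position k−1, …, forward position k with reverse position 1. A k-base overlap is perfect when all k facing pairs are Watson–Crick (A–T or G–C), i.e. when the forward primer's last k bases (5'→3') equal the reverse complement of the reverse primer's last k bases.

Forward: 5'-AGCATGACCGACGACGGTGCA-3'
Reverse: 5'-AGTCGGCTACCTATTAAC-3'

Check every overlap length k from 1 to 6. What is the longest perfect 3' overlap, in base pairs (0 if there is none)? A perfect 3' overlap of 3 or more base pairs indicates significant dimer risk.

Last 6 bases (5'→3') — forward …GGTGCA, reverse …ATTAAC.
Reverse complement of the reverse primer's last 6 bases: GTTAAT; its first k bases are the reverse complement of the reverse primer's last k bases, so a perfect k-base overlap needs the forward primer's last k bases to equal them.
Comparing (forward last k vs required): k=1: A vs G ✗; k=2: CA vs GT ✗; k=3: GCA vs GTT ✗; k=4: TGCA vs GTTA ✗; k=5: GTGCA vs GTTAA ✗; k=6: GGTGCA vs GTTAAT ✗.
No overlap length from 1 to 6 is perfect, so the longest perfect 3' overlap is 0.

Longest perfect overlap: 0 complementary base pairs; below the dimer-risk threshold (threshold 3).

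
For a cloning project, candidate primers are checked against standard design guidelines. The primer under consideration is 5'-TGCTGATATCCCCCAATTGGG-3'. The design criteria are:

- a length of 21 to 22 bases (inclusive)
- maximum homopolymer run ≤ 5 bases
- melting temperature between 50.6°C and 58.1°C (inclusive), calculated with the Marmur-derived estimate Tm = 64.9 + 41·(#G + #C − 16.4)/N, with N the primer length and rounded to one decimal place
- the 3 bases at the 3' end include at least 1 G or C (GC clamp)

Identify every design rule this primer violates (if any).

Base counts: A=4, T=6, G=5, C=6 (length 21).
length: length 21 ✓
homopolymer run: longest run = 5 ✓
Tm: Tm = 64.9 + 41·(11 − 16.4)/21 = 54.4°C ✓
GC clamp: 3' end GGG has 3 G/C ✓

Meets all criteria.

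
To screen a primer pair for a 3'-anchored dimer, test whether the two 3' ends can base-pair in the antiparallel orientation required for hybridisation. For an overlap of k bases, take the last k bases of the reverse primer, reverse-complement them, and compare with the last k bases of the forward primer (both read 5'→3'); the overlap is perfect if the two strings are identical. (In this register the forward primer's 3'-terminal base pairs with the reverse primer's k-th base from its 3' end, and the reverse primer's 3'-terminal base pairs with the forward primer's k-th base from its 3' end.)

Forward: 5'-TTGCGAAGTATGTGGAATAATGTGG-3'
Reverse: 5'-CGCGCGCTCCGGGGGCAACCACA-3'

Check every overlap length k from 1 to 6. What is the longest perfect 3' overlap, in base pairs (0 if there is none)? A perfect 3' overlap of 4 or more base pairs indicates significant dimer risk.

Last 6 bases (5'→3') — forward …ATGTGG, reverse …ACCACA.
Reverse complement of the reverse primer's last 6 bases: TGTGGT; its first k bases are the reverse complement of the reverse primer's last k bases, so a perfect k-base overlap needs the forward primer's last k bases to equal them.
Comparing (forward last k vs required): k=1: G vs T ✗; k=2: GG vs TG ✗; k=3: TGG vs TGT ✗; k=4: GTGG vs TGTG ✗; k=5: TGTGG vs TGTGG ✓; k=6: ATGTGG vs TGTGGT ✗.
Only k = 5 is perfect, so the longest perfect 3' overlap is 5.

Longest perfect overlap: 5 complementary base pairs; significant dimer risk (threshold 4).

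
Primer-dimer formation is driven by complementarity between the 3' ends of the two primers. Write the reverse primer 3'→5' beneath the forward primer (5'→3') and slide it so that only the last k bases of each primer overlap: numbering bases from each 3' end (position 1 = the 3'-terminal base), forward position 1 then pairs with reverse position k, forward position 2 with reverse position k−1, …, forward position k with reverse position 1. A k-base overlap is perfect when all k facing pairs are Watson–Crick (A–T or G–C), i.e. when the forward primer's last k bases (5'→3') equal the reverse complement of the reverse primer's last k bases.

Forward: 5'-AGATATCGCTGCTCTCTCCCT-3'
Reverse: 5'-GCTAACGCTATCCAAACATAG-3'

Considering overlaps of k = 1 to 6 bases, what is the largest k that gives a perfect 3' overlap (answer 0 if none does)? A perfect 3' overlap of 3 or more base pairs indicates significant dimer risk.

Last 6 bases (5'→3') — forward …CTCCCT, reverse …ACATAG.
Reverse complement of the reverse primer's last 6 bases: CTATGT; its first k bases are the reverse complement of the reverse primer's last k bases, so a perfect k-base overlap needs the forward primer's last k bases to equal them.
Comparing (forward last k vs required): k=1: T vs C ✗; k=2: CT vs CT ✓; k=3: CCT vs CTA ✗; k=4: CCCT vs CTAT ✗; k=5: TCCCT vs CTATG ✗; k=6: CTCCCT vs CTATGT ✗.
Only k = 2 is perfect, so the longest perfect 3' overlap is 2.

Longest perfect overlap: 2 complementary base pairs; below the dimer-risk threshold (threshold 3).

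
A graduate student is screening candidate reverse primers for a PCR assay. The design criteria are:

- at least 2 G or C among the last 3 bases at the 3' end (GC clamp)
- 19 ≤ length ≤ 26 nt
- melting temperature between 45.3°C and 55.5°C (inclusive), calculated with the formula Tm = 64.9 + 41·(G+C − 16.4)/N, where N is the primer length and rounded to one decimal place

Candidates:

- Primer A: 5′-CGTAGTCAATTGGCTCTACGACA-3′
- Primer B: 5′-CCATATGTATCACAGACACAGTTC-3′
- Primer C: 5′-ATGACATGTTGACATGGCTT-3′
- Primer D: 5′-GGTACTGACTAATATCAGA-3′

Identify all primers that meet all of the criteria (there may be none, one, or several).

None of the candidates satisfy all criteria.

Primer A (23 nt, A=6 T=6 G=5 C=6): 3' end ACA has 1 G/C, need ≥2 ✗; length 23 ✓; Tm = 64.9 + 41·(11 − 16.4)/23 = 55.3°C ✓ — fails.
Primer B (24 nt, A=8 T=6 G=3 C=7): 3' end TTC has 1 G/C, need ≥2 ✗; length 24 ✓; Tm = 64.9 + 41·(10 − 16.4)/24 = 54.0°C ✓ — fails.
Primer C (20 nt, A=5 T=7 G=5 C=3): 3' end CTT has 1 G/C, need ≥2 ✗; length 20 ✓; Tm = 64.9 + 41·(8 − 16.4)/20 = 47.7°C ✓ — fails.
Primer D (19 nt, A=7 T=5 G=4 C=3): 3' end AGA has 1 G/C, need ≥2 ✗; length 19 ✓; Tm = 64.9 + 41·(7 − 16.4)/19 = 44.6°C, outside 45.3–55.5°C ✗ — fails.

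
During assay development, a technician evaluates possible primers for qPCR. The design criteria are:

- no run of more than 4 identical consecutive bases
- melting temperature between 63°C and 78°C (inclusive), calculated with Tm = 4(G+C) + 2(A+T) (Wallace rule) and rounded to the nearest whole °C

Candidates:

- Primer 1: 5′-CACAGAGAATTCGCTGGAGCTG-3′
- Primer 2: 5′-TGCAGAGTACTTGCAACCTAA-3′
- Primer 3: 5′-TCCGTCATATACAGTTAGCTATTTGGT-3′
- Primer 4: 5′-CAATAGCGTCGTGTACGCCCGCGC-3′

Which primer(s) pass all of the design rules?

Primer 1 (22 nt, A=6 T=4 G=7 C=5): longest run = 2 ✓; Tm = 2·10 + 4·12 = 68°C ✓ — passes.
Primer 2 (21 nt, A=7 T=5 G=4 C=5): longest run = 2 ✓; Tm = 2·12 + 4·9 = 60°C, outside 63–78°C ✗ — fails.
Primer 3 (27 nt, A=6 T=11 G=5 C=5): longest run = 3 ✓; Tm = 2·17 + 4·10 = 74°C ✓ — passes.
Primer 4 (24 nt, A=4 T=4 G=7 C=9): longest run = 3 ✓; Tm = 2·8 + 4·16 = 80°C, outside 63–78°C ✗ — fails.

Primer 1 and Primer 3.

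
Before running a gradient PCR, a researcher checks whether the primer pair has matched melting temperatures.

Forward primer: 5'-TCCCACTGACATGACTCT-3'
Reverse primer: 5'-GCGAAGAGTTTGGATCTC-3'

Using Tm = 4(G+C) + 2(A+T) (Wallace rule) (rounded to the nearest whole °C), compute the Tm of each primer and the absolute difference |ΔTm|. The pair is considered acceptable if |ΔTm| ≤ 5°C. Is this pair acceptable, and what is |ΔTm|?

Forward: A=4 T=5 G=2 C=7 → Tm = 2·9 + 4·9 = 54°C.
Reverse: A=4 T=5 G=6 C=3 → Tm = 2·9 + 4·9 = 54°C.
|ΔTm| = |54 − 54| = 0°C, ≤ 5°C.

|ΔTm| = 0°C; the pair is acceptable.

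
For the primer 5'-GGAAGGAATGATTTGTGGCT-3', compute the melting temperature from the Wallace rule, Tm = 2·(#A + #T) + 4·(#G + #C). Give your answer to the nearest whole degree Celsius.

58°C

Base counts: A=5, T=6, G=8, C=1 (length 20).
Tm = 2·(5+6) + 4·(8+1) = 2·11 + 4·9 = 22 + 36 = 58°C.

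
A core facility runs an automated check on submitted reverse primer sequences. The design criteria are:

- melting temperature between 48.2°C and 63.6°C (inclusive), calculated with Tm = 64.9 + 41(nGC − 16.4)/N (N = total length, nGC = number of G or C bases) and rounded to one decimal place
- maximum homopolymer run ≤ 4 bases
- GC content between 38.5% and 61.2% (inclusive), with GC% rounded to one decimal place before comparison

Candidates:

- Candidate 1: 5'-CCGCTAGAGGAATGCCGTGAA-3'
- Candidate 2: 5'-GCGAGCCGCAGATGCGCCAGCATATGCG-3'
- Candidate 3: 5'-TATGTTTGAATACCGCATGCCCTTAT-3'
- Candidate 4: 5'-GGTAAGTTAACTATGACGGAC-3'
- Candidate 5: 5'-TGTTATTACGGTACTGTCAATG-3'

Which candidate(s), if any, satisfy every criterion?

Candidate 1 (21 nt, A=6 T=3 G=7 C=5): Tm = 64.9 + 41·(12 − 16.4)/21 = 56.3°C ✓; longest run = 2 ✓; GC 12/21 = 57.1% ✓ — passes.
Candidate 2 (28 nt, A=6 T=3 G=10 C=9): Tm = 64.9 + 41·(19 − 16.4)/28 = 68.7°C, outside 48.2–63.6°C ✗; longest run = 2 ✓; GC 19/28 = 67.9%, outside 38.5–61.2% ✗ — fails.
Candidate 3 (26 nt, A=6 T=10 G=4 C=6): Tm = 64.9 + 41·(10 − 16.4)/26 = 54.8°C ✓; longest run = 3 ✓; GC 10/26 = 38.5% ✓ — passes.
Candidate 4 (21 nt, A=7 T=5 G=6 C=3): Tm = 64.9 + 41·(9 − 16.4)/21 = 50.5°C ✓; longest run = 2 ✓; GC 9/21 = 42.9% ✓ — passes.
Candidate 5 (22 nt, A=5 T=9 G=5 C=3): Tm = 64.9 + 41·(8 − 16.4)/22 = 49.2°C ✓; longest run = 2 ✓; GC 8/22 = 36.4%, outside 38.5–61.2% ✗ — fails.

Candidate 1, Candidate 3 and Candidate 4.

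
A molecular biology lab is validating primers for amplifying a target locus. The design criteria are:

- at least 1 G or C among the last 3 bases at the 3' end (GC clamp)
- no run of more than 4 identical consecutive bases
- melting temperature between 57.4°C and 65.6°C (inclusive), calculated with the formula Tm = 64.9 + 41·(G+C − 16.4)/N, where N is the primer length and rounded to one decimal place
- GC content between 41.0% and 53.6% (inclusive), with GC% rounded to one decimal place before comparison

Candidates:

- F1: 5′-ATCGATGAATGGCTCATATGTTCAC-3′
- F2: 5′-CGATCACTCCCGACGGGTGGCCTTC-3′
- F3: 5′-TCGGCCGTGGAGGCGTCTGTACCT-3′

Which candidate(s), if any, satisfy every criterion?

F1 (25 nt, A=7 T=8 G=5 C=5): 3' end CAC has 2 G/C ✓; longest run = 2 ✓; Tm = 64.9 + 41·(10 − 16.4)/25 = 54.4°C, outside 57.4–65.6°C ✗; GC 10/25 = 40.0%, outside 41.0–53.6% ✗ — fails.
F2 (25 nt, A=3 T=5 G=7 C=10): 3' end TTC has 1 G/C ✓; longest run = 3 ✓; Tm = 64.9 + 41·(17 − 16.4)/25 = 65.9°C, outside 57.4–65.6°C ✗; GC 17/25 = 68.0%, outside 41.0–53.6% ✗ — fails.
F3 (24 nt, A=2 T=6 G=9 C=7): 3' end CCT has 2 G/C ✓; longest run = 2 ✓; Tm = 64.9 + 41·(16 − 16.4)/24 = 64.2°C ✓; GC 16/24 = 66.7%, outside 41.0–53.6% ✗ — fails.

None of the candidates satisfy all criteria.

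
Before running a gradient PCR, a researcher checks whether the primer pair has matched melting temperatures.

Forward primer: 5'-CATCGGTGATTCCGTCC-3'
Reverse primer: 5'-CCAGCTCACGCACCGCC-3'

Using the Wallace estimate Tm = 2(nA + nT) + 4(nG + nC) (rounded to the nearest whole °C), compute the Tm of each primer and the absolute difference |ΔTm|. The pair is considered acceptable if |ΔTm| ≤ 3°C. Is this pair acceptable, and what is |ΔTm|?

|ΔTm| = 6°C; the pair is not acceptable.

Forward: A=2 T=5 G=4 C=6 → Tm = 2·7 + 4·10 = 54°C.
Reverse: A=3 T=1 G=3 C=10 → Tm = 2·4 + 4·13 = 60°C.
|ΔTm| = |54 − 60| = 6°C, > 3°C.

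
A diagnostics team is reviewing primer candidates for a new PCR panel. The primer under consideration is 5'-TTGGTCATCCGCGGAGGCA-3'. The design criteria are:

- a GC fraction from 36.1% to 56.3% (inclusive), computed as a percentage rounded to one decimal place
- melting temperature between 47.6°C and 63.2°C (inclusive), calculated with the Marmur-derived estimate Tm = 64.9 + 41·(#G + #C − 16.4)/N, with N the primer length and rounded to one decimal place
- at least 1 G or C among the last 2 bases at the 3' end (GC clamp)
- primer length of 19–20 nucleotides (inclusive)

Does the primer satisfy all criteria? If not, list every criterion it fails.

Base counts: A=3, T=4, G=7, C=5 (length 19).
GC content: GC 12/19 = 63.2%, outside 36.1–56.3% ✗
Tm: Tm = 64.9 + 41·(12 − 16.4)/19 = 55.4°C ✓
GC clamp: 3' end CA has 1 G/C ✓
length: length 19 ✓

Fails: GC content.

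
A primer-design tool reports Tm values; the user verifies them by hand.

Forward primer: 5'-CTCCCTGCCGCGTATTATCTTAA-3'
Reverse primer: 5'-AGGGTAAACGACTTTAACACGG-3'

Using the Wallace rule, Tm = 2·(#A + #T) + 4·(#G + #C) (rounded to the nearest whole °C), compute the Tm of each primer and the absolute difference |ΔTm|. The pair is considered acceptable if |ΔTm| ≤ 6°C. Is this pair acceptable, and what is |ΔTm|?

Forward: A=4 T=8 G=3 C=8 → Tm = 2·12 + 4·11 = 68°C.
Reverse: A=8 T=4 G=6 C=4 → Tm = 2·12 + 4·10 = 64°C.
|ΔTm| = |68 − 64| = 4°C, ≤ 6°C.

|ΔTm| = 4°C; the pair is acceptable.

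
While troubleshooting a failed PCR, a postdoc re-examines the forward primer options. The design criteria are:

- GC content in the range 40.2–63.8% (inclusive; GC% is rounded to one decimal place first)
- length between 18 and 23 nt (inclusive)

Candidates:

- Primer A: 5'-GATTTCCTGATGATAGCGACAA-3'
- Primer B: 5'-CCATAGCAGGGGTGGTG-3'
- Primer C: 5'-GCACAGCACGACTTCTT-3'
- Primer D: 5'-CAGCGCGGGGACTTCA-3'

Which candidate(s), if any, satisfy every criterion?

Primer A (22 nt, A=7 T=6 G=5 C=4): GC 9/22 = 40.9% ✓; length 22 ✓ — passes.
Primer B (17 nt, A=3 T=3 G=8 C=3): GC 11/17 = 64.7%, outside 40.2–63.8% ✗; length 17, outside 18–23 ✗ — fails.
Primer C (17 nt, A=4 T=4 G=3 C=6): GC 9/17 = 52.9% ✓; length 17, outside 18–23 ✗ — fails.
Primer D (16 nt, A=3 T=2 G=6 C=5): GC 11/16 = 68.8%, outside 40.2–63.8% ✗; length 16, outside 18–23 ✗ — fails.

Primer A only.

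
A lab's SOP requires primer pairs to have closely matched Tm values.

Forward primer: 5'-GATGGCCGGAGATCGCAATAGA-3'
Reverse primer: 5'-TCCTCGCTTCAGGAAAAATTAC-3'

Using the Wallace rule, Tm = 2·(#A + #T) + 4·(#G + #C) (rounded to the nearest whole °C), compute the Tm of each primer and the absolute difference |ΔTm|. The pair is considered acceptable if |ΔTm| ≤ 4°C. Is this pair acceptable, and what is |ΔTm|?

Forward: A=7 T=3 G=8 C=4 → Tm = 2·10 + 4·12 = 68°C.
Reverse: A=7 T=6 G=3 C=6 → Tm = 2·13 + 4·9 = 62°C.
|ΔTm| = |68 − 62| = 6°C, > 4°C.

|ΔTm| = 6°C; the pair is not acceptable.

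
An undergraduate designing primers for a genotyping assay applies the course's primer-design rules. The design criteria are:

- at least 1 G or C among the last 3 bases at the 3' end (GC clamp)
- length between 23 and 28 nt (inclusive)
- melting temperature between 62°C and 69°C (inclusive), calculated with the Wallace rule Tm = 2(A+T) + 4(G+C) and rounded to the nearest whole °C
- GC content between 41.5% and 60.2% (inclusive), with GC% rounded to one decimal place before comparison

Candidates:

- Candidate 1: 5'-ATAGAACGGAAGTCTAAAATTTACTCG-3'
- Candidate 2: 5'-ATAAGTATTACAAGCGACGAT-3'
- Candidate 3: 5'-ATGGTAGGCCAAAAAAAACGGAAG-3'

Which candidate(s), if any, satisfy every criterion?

Candidate 3 only.

Candidate 1 (27 nt, A=11 T=7 G=5 C=4): 3' end TCG has 2 G/C ✓; length 27 ✓; Tm = 2·18 + 4·9 = 72°C, outside 62–69°C ✗; GC 9/27 = 33.3%, outside 41.5–60.2% ✗ — fails.
Candidate 2 (21 nt, A=9 T=5 G=4 C=3): 3' end GAT has 1 G/C ✓; length 21, outside 23–28 ✗; Tm = 2·14 + 4·7 = 56°C, outside 62–69°C ✗; GC 7/21 = 33.3%, outside 41.5–60.2% ✗ — fails.
Candidate 3 (24 nt, A=12 T=2 G=7 C=3): 3' end AAG has 1 G/C ✓; length 24 ✓; Tm = 2·14 + 4·10 = 68°C ✓; GC 10/24 = 41.7% ✓ — passes.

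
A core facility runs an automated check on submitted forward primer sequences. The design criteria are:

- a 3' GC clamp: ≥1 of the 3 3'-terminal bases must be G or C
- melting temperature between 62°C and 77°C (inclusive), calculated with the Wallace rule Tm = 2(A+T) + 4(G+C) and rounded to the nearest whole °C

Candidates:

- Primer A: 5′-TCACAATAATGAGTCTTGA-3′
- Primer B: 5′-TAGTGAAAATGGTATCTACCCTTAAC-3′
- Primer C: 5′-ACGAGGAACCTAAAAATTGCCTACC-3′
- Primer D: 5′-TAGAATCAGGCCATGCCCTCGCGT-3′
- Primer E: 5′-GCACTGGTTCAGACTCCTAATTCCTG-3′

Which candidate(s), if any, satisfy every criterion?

Primer A (19 nt, A=7 T=6 G=3 C=3): 3' end TGA has 1 G/C ✓; Tm = 2·13 + 4·6 = 50°C, outside 62–77°C ✗ — fails.
Primer B (26 nt, A=9 T=8 G=4 C=5): 3' end AAC has 1 G/C ✓; Tm = 2·17 + 4·9 = 70°C ✓ — passes.
Primer C (25 nt, A=10 T=4 G=4 C=7): 3' end ACC has 2 G/C ✓; Tm = 2·14 + 4·11 = 72°C ✓ — passes.
Primer D (24 nt, A=5 T=5 G=6 C=8): 3' end CGT has 2 G/C ✓; Tm = 2·10 + 4·14 = 76°C ✓ — passes.
Primer E (26 nt, A=5 T=8 G=5 C=8): 3' end CTG has 2 G/C ✓; Tm = 2·13 + 4·13 = 78°C, outside 62–77°C ✗ — fails.

Primer B, Primer C and Primer D.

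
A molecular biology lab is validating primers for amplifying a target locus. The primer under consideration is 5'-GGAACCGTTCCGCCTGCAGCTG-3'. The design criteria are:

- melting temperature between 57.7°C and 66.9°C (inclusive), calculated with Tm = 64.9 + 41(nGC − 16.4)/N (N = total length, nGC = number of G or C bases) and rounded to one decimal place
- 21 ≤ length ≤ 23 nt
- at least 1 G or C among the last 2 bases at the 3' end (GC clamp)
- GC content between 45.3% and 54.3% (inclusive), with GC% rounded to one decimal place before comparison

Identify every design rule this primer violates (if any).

Fails: GC content.

Base counts: A=3, T=4, G=7, C=8 (length 22).
Tm: Tm = 64.9 + 41·(15 − 16.4)/22 = 62.3°C ✓
length: length 22 ✓
GC clamp: 3' end TG has 1 G/C ✓
GC content: GC 15/22 = 68.2%, outside 45.3–54.3% ✗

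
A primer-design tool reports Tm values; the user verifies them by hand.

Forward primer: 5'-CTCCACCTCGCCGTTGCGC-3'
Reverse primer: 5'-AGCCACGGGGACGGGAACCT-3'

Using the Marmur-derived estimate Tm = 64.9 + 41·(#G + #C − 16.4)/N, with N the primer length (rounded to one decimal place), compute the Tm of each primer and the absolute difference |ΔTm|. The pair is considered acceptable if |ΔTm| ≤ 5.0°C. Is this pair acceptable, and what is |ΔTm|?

Forward: G+C = 14, N = 19 → Tm = 64.9 + 41·(14 − 16.4)/19 = 59.7°C.
Reverse: G+C = 14, N = 20 → Tm = 64.9 + 41·(14 − 16.4)/20 = 60.0°C.
|ΔTm| = |59.7 − 60.0| = 0.3°C, ≤ 5.0°C.

|ΔTm| = 0.3°C; the pair is acceptable.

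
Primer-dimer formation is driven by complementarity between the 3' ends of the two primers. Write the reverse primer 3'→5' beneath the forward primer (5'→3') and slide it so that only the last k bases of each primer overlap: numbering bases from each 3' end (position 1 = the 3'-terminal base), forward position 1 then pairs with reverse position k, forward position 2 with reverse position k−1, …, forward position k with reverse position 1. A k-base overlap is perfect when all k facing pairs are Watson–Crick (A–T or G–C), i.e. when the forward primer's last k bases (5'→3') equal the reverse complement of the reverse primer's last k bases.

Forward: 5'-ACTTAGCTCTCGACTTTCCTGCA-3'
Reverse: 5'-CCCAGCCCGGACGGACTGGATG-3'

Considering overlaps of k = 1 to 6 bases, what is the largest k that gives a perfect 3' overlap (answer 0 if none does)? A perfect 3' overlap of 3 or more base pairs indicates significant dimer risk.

Last 6 bases (5'→3') — forward …CCTGCA, reverse …TGGATG.
Reverse complement of the reverse primer's last 6 bases: CATCCA; its first k bases are the reverse complement of the reverse primer's last k bases, so a perfect k-base overlap needs the forward primer's last k bases to equal them.
Comparing (forward last k vs required): k=1: A vs C ✗; k=2: CA vs CA ✓; k=3: GCA vs CAT ✗; k=4: TGCA vs CATC ✗; k=5: CTGCA vs CATCC ✗; k=6: CCTGCA vs CATCCA ✗.
Only k = 2 is perfect, so the longest perfect 3' overlap is 2.

Longest perfect overlap: 2 complementary base pairs; below the dimer-risk threshold (threshold 3).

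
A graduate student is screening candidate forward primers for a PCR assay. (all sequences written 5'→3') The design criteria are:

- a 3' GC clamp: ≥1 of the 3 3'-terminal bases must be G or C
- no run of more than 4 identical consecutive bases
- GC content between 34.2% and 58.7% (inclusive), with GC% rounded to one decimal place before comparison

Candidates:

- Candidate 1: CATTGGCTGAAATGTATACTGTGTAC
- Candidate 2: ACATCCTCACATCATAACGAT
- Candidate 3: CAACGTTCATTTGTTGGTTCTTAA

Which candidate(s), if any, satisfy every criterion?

Candidate 1 (26 nt, A=7 T=9 G=6 C=4): 3' end TAC has 1 G/C ✓; longest run = 3 ✓; GC 10/26 = 38.5% ✓ — passes.
Candidate 2 (21 nt, A=8 T=5 G=1 C=7): 3' end GAT has 1 G/C ✓; longest run = 2 ✓; GC 8/21 = 38.1% ✓ — passes.
Candidate 3 (24 nt, A=5 T=11 G=4 C=4): 3' end TAA has 0 G/C, need ≥1 ✗; longest run = 3 ✓; GC 8/24 = 33.3%, outside 34.2–58.7% ✗ — fails.

Candidate 1 and Candidate 2.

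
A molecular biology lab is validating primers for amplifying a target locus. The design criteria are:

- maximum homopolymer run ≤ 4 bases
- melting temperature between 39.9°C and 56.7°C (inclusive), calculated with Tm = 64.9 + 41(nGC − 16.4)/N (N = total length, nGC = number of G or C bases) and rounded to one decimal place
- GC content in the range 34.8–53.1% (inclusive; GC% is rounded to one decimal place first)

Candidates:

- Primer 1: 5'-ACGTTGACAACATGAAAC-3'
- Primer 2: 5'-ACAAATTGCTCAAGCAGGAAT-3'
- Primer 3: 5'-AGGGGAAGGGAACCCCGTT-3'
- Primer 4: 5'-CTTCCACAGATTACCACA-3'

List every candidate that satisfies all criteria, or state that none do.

Primer 1 (18 nt, A=8 T=3 G=3 C=4): longest run = 3 ✓; Tm = 64.9 + 41·(7 − 16.4)/18 = 43.5°C ✓; GC 7/18 = 38.9% ✓ — passes.
Primer 2 (21 nt, A=9 T=4 G=4 C=4): longest run = 3 ✓; Tm = 64.9 + 41·(8 − 16.4)/21 = 48.5°C ✓; GC 8/21 = 38.1% ✓ — passes.
Primer 3 (19 nt, A=5 T=2 G=8 C=4): longest run = 4 ✓; Tm = 64.9 + 41·(12 − 16.4)/19 = 55.4°C ✓; GC 12/19 = 63.2%, outside 34.8–53.1% ✗ — fails.
Primer 4 (18 nt, A=6 T=4 G=1 C=7): longest run = 2 ✓; Tm = 64.9 + 41·(8 − 16.4)/18 = 45.8°C ✓; GC 8/18 = 44.4% ✓ — passes.

Primer 1, Primer 2 and Primer 4.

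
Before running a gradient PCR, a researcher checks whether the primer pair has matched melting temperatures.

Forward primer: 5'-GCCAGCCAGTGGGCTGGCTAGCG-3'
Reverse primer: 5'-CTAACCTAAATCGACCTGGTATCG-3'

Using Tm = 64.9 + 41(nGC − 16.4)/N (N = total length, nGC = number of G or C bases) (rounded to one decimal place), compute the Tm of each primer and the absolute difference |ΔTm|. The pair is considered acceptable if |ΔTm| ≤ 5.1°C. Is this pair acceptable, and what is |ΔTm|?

|ΔTm| = 10.3°C; the pair is not acceptable.

Forward: G+C = 17, N = 23 → Tm = 64.9 + 41·(17 − 16.4)/23 = 66.0°C.
Reverse: G+C = 11, N = 24 → Tm = 64.9 + 41·(11 − 16.4)/24 = 55.7°C.
|ΔTm| = |66.0 − 55.7| = 10.3°C, > 5.1°C.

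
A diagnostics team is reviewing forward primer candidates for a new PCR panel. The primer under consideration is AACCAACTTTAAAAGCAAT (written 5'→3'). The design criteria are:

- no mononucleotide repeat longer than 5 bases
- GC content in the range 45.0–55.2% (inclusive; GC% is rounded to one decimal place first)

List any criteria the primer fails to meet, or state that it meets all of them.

Fails: GC content.

Base counts: A=10, T=4, G=1, C=4 (length 19).
homopolymer run: longest run = 4 ✓
GC content: GC 5/19 = 26.3%, outside 45.0–55.2% ✗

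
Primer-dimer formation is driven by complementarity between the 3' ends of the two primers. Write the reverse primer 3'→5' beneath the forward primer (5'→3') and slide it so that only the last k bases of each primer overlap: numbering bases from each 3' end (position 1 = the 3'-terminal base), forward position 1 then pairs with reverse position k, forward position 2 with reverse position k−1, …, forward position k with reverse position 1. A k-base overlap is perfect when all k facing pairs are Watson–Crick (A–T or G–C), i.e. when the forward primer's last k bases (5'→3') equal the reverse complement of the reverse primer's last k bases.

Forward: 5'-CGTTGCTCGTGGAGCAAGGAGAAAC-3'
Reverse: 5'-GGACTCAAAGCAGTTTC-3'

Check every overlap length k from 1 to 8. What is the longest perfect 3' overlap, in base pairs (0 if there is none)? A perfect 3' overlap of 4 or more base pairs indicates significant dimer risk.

Longest perfect overlap: 5 complementary base pairs; significant dimer risk (threshold 4).

Last 8 bases (5'→3') — forward …GGAGAAAC, reverse …GCAGTTTC.
Reverse complement of the reverse primer's last 8 bases: GAAACTGC; its first k bases are the reverse complement of the reverse primer's last k bases, so a perfect k-base overlap needs the forward primer's last k bases to equal them.
Comparing (forward last k vs required): k=1: C vs G ✗; k=2: AC vs GA ✗; k=3: AAC vs GAA ✗; k=4: AAAC vs GAAA ✗; k=5: GAAAC vs GAAAC ✓; k=6: AGAAAC vs GAAACT ✗; k=7: GAGAAAC vs GAAACTG ✗; k=8: GGAGAAAC vs GAAACTGC ✗.
Only k = 5 is perfect, so the longest perfect 3' overlap is 5.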